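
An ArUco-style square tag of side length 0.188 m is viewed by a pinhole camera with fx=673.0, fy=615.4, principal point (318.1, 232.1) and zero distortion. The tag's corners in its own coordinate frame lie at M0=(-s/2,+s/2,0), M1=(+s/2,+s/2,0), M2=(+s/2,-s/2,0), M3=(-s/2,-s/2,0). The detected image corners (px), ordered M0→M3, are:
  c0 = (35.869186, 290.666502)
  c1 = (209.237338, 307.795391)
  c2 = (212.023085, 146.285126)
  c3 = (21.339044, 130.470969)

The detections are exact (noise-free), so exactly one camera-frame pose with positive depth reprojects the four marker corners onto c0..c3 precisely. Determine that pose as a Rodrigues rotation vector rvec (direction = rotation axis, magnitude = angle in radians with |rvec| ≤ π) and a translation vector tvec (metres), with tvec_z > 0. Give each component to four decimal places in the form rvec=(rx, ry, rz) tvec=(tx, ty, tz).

rvec=(0.3499, 0.0816, 0.0860) tvec=(-0.2008, -0.0105, 0.6785)

Intrinsics K: fx=673.0, fy=615.4, cx=318.1, cy=232.1
Marker side s = 0.188 m; corners in marker frame (Z=0):
  M0 = (-0.0940, +0.0940, 0)
  M1 = (+0.0940, +0.0940, 0)
  M2 = (+0.0940, -0.0940, 0)
  M3 = (-0.0940, -0.0940, 0)
Detected image corners:
  c0 = (35.869186, 290.666502) px
  c1 = (209.237338, 307.795391) px
  c2 = (212.023085, 146.285126) px
  c3 = (21.339044, 130.470969) px
Planar DLT: solve 8×8 A·h = b for H (H[2,2]=1):
  H  [+954.58382 +92.54458 +118.93973]
  H  [+66.86252 +966.95974 +222.57923]
  H  [-0.09561 +0.50909 +1.00000]
B = K⁻¹H; ‖b₁‖=1.473831, ‖b₂‖=1.473831; λ = 2/(‖b₁‖+‖b₂‖) = 0.678504, sign → tz>0 ⇒ λ=+0.678504
r₁ = λ·B[:,0] = (+0.99305,+0.09818,-0.06487); r₂ = λ·B[:,1] = (-0.06996,+0.93584,+0.34542)
r₃ = r₁×r₂ = (+0.09462,-0.33848,+0.93620); SVD([r₁ r₂ r₃]) → R = UVᵀ:
  R  [+0.99305 -0.06996 +0.09462]
  R  [+0.09818 +0.93584 -0.33848]
  R  [-0.06487 +0.34542 +0.93620]
t = (-0.20079, -0.01050, +0.67850) m
tr R = 2.865093; θ = arccos((tr R − 1)/2) = 0.369393 rad = 21.165°
axis k = ((R−Rᵀ)₃₂, (R−Rᵀ)₁₃, (R−Rᵀ)₂₁) / (2 sinθ) = (+0.947096, +0.220873, +0.232860)
rvec = θ·k = (+0.349851, +0.081589, +0.086017)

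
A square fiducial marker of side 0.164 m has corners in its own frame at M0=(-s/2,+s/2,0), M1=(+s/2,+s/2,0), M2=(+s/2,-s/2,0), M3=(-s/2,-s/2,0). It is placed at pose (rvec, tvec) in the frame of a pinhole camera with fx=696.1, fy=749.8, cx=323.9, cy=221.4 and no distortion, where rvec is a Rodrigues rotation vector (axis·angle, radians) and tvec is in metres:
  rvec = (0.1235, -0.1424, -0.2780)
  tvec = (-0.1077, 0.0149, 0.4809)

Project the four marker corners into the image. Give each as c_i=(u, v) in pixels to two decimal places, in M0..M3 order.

Intrinsics K: fx=696.1, fy=749.8, cx=323.9, cy=221.4
Marker side s = 0.164 m; corners in marker frame (Z=0):
  M0 = (-0.0820, +0.0820, 0)
  M1 = (+0.0820, +0.0820, 0)
  M2 = (+0.0820, -0.0820, 0)
  M3 = (-0.0820, -0.0820, 0)
rvec = (0.1235, -0.1424, -0.2780), |rvec| = θ = 0.33588 rad = 19.244°
Rodrigues: sinθ=0.32960, 1−cosθ=0.05588; R = I + sinθ·[k]× + (1−cosθ)·[k]×²:
    [+0.95168 +0.26409 -0.15674]
    [-0.28151 +0.95417 -0.10158]
    [+0.12273 +0.14080 +0.98240]
t = (-0.1077, 0.0149, 0.4809) m
M0: Pc = R·M0+t = (-0.16408, +0.11623, +0.48238); u = 696.1·(-0.16408)/0.48238 + 323.9 = 87.1218, v = 749.8·(+0.11623)/0.48238 + 221.4 = 402.0578
M1: Pc = R·M1+t = (-0.00801, +0.07006, +0.50251); u = 696.1·(-0.00801)/0.50251 + 323.9 = 312.8082, v = 749.8·(+0.07006)/0.50251 + 221.4 = 325.9335
M2: Pc = R·M2+t = (-0.05132, -0.08643, +0.47942); u = 696.1·(-0.05132)/0.47942 + 323.9 = 249.3878, v = 749.8·(-0.08643)/0.47942 + 221.4 = 86.2322
M3: Pc = R·M3+t = (-0.20739, -0.04026, +0.45929); u = 696.1·(-0.20739)/0.45929 + 323.9 = 9.5755, v = 749.8·(-0.04026)/0.45929 + 221.4 = 155.6790

c0=(87.12, 402.06) c1=(312.81, 325.93) c2=(249.39, 86.23) c3=(9.58, 155.68)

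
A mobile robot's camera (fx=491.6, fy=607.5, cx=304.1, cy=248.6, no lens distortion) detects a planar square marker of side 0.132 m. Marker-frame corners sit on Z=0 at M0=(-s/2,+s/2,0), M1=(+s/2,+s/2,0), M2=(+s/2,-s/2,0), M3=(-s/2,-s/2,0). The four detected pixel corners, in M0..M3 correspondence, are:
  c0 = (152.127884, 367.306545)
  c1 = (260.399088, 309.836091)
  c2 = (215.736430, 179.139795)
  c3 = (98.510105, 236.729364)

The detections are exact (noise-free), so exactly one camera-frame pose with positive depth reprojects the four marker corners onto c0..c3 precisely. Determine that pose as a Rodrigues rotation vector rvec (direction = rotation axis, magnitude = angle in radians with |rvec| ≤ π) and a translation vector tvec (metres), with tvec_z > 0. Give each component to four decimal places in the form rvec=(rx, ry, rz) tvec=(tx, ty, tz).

rvec=(0.2542, -0.1718, -0.3791) tvec=(-0.1337, 0.0237, 0.5443)

Intrinsics K: fx=491.6, fy=607.5, cx=304.1, cy=248.6
Marker side s = 0.132 m; corners in marker frame (Z=0):
  M0 = (-0.0660, +0.0660, 0)
  M1 = (+0.0660, +0.0660, 0)
  M2 = (+0.0660, -0.0660, 0)
  M3 = (-0.0660, -0.0660, 0)
Detected image corners:
  c0 = (152.127884, 367.306545) px
  c1 = (260.399088, 309.836091) px
  c2 = (215.736430, 179.139795) px
  c3 = (98.510105, 236.729364) px
Planar DLT: solve 8×8 A·h = b for H (H[2,2]=1):
  H  [+892.36107 +463.97030 +183.32169]
  H  [-376.65457 +1128.31136 +275.02905]
  H  [+0.21652 +0.50734 +1.00000]
B = K⁻¹H; ‖b₁‖=1.837313, ‖b₂‖=1.837313; λ = 2/(‖b₁‖+‖b₂‖) = 0.544273, sign → tz>0 ⇒ λ=+0.544273
r₁ = λ·B[:,0] = (+0.91508,-0.38568,+0.11784); r₂ = λ·B[:,1] = (+0.34287,+0.89788,+0.27613)
r₃ = r₁×r₂ = (-0.21231,-0.21228,+0.95387); SVD([r₁ r₂ r₃]) → R = UVᵀ:
  R  [+0.91508 +0.34287 -0.21231]
  R  [-0.38568 +0.89788 -0.21228]
  R  [+0.11784 +0.27613 +0.95387]
t = (-0.13372, +0.02368, +0.54427) m
tr R = 2.766826; θ = arccos((tr R − 1)/2) = 0.487700 rad = 27.943°
axis k = ((R−Rᵀ)₃₂, (R−Rᵀ)₁₃, (R−Rᵀ)₂₁) / (2 sinθ) = (+0.521143, -0.352279, -0.777374)
rvec = θ·k = (+0.254161, -0.171806, -0.379125)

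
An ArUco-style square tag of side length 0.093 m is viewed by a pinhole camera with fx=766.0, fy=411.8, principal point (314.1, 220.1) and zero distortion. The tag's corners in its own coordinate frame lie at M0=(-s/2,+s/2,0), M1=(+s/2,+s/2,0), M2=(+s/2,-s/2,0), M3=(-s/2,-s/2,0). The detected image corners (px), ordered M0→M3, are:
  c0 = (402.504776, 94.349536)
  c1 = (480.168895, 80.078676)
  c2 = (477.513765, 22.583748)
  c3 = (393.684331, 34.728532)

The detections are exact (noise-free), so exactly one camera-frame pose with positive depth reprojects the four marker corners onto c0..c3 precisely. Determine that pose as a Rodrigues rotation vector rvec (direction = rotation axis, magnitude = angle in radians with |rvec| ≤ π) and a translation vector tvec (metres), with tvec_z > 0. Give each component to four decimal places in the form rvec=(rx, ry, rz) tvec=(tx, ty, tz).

rvec=(0.5128, -0.5086, -0.2936) tvec=(0.1120, -0.2676, 0.6832)

Intrinsics K: fx=766.0, fy=411.8, cx=314.1, cy=220.1
Marker side s = 0.093 m; corners in marker frame (Z=0):
  M0 = (-0.0465, +0.0465, 0)
  M1 = (+0.0465, +0.0465, 0)
  M2 = (+0.0465, -0.0465, 0)
  M3 = (-0.0465, -0.0465, 0)
Detected image corners:
  c0 = (402.504776, 94.349536) px
  c1 = (480.168895, 80.078676) px
  c2 = (477.513765, 22.583748) px
  c3 = (393.684331, 34.728532) px
Planar DLT: solve 8×8 A·h = b for H (H[2,2]=1):
  H  [+1115.43349 +403.15846 +439.63562]
  H  [-109.61434 +674.58744 +58.82413]
  H  [+0.56650 +0.78075 +1.00000]
B = K⁻¹H; ‖b₁‖=1.463742, ‖b₂‖=1.463742; λ = 2/(‖b₁‖+‖b₂‖) = 0.683180, sign → tz>0 ⇒ λ=+0.683180
r₁ = λ·B[:,0] = (+0.83613,-0.38871,+0.38702); r₂ = λ·B[:,1] = (+0.14085,+0.83406,+0.53339)
r₃ = r₁×r₂ = (-0.53013,-0.39148,+0.75213); SVD([r₁ r₂ r₃]) → R = UVᵀ:
  R  [+0.83613 +0.14085 -0.53013]
  R  [-0.38871 +0.83406 -0.39148]
  R  [+0.38702 +0.53339 +0.75213]
t = (+0.11196, -0.26756, +0.68318) m
tr R = 2.422325; θ = arccos((tr R − 1)/2) = 0.779646 rad = 44.670°
axis k = ((R−Rᵀ)₃₂, (R−Rᵀ)₁₃, (R−Rᵀ)₂₁) / (2 sinθ) = (+0.657778, -0.652289, -0.376626)
rvec = θ·k = (+0.512834, -0.508554, -0.293635)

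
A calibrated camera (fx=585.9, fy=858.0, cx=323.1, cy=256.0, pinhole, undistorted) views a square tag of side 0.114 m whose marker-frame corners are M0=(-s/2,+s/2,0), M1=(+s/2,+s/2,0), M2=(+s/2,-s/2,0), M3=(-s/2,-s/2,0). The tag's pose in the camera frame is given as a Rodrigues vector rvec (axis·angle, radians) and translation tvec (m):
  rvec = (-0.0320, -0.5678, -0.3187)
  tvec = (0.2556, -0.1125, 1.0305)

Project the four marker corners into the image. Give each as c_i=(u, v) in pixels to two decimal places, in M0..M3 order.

c0=(456.04, 220.16) c1=(498.37, 195.75) c2=(480.17, 107.47) c3=(436.45, 126.66)

Intrinsics K: fx=585.9, fy=858.0, cx=323.1, cy=256.0
Marker side s = 0.114 m; corners in marker frame (Z=0):
  M0 = (-0.0570, +0.0570, 0)
  M1 = (+0.0570, +0.0570, 0)
  M2 = (+0.0570, -0.0570, 0)
  M3 = (-0.0570, -0.0570, 0)
rvec = (-0.0320, -0.5678, -0.3187), |rvec| = θ = 0.65191 rad = 37.352°
Rodrigues: sinθ=0.60671, 1−cosθ=0.20508; R = I + sinθ·[k]× + (1−cosθ)·[k]×²:
    [+0.79542 +0.30537 -0.52351]
    [-0.28783 +0.95049 +0.11710]
    [+0.53335 +0.05754 +0.84394]
t = (0.2556, -0.1125, 1.0305) m
M0: Pc = R·M0+t = (+0.22767, -0.04192, +1.00338); u = 585.9·(+0.22767)/1.00338 + 323.1 = 456.0410, v = 858.0·(-0.04192)/1.00338 + 256.0 = 220.1578
M1: Pc = R·M1+t = (+0.31834, -0.07473, +1.06418); u = 585.9·(+0.31834)/1.06418 + 323.1 = 498.3694, v = 858.0·(-0.07473)/1.06418 + 256.0 = 195.7500
M2: Pc = R·M2+t = (+0.28353, -0.18308, +1.05762); u = 585.9·(+0.28353)/1.05762 + 323.1 = 480.1713, v = 858.0·(-0.18308)/1.05762 + 256.0 = 107.4717
M3: Pc = R·M3+t = (+0.19286, -0.15027, +0.99682); u = 585.9·(+0.19286)/0.99682 + 323.1 = 436.4544, v = 858.0·(-0.15027)/0.99682 + 256.0 = 126.6555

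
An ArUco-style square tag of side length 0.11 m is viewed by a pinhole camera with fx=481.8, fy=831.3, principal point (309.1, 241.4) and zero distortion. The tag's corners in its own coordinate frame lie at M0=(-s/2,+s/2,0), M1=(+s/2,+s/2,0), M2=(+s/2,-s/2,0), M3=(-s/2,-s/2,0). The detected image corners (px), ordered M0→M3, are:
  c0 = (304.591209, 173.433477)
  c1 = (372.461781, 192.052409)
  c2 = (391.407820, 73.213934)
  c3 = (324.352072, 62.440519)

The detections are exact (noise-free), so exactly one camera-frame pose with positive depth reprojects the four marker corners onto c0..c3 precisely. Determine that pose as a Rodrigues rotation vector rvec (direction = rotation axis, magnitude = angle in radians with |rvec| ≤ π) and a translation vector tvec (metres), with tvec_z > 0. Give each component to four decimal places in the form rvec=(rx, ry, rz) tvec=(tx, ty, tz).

Intrinsics K: fx=481.8, fy=831.3, cx=309.1, cy=241.4
Marker side s = 0.11 m; corners in marker frame (Z=0):
  M0 = (-0.0550, +0.0550, 0)
  M1 = (+0.0550, +0.0550, 0)
  M2 = (+0.0550, -0.0550, 0)
  M3 = (-0.0550, -0.0550, 0)
Detected image corners:
  c0 = (304.591209, 173.433477) px
  c1 = (372.461781, 192.052409) px
  c2 = (391.407820, 73.213934) px
  c3 = (324.352072, 62.440519) px
Planar DLT: solve 8×8 A·h = b for H (H[2,2]=1):
  H  [+409.49572 -272.74297 +347.26542]
  H  [+59.74710 +1008.75355 +124.17113]
  H  [-0.58514 -0.27766 +1.00000]
B = K⁻¹H; ‖b₁‖=1.379235, ‖b₂‖=1.379235; λ = 2/(‖b₁‖+‖b₂‖) = 0.725039, sign → tz>0 ⇒ λ=+0.725039
r₁ = λ·B[:,0] = (+0.88841,+0.17531,-0.42425); r₂ = λ·B[:,1] = (-0.28128,+0.93827,-0.20132)
r₃ = r₁×r₂ = (+0.36277,+0.29819,+0.88288); SVD([r₁ r₂ r₃]) → R = UVᵀ:
  R  [+0.88841 -0.28128 +0.36277]
  R  [+0.17531 +0.93827 +0.29819]
  R  [-0.42425 -0.20132 +0.88288]
t = (+0.05743, -0.10224, +0.72504) m
tr R = 2.709565; θ = arccos((tr R − 1)/2) = 0.545665 rad = 31.264°
axis k = ((R−Rᵀ)₃₂, (R−Rᵀ)₁₃, (R−Rᵀ)₂₁) / (2 sinθ) = (-0.481231, +0.758232, +0.439888)
rvec = θ·k = (-0.262591, +0.413740, +0.240031)

rvec=(-0.2626, 0.4137, 0.2400) tvec=(0.0574, -0.1022, 0.7250)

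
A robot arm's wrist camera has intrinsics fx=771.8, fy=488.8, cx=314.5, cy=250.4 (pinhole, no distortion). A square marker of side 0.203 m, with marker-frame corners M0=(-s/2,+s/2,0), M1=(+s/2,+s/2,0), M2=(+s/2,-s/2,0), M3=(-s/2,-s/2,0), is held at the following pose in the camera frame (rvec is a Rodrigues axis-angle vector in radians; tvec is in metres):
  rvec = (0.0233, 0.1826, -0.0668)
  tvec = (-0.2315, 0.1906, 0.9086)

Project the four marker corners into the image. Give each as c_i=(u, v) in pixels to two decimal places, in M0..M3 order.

c0=(45.16, 407.42) c1=(206.36, 406.78) c2=(193.86, 295.98) c3=(32.56, 301.04)

Intrinsics K: fx=771.8, fy=488.8, cx=314.5, cy=250.4
Marker side s = 0.203 m; corners in marker frame (Z=0):
  M0 = (-0.1015, +0.1015, 0)
  M1 = (+0.1015, +0.1015, 0)
  M2 = (+0.1015, -0.1015, 0)
  M3 = (-0.1015, -0.1015, 0)
rvec = (0.0233, 0.1826, -0.0668), |rvec| = θ = 0.19583 rad = 11.220°
Rodrigues: sinθ=0.19458, 1−cosθ=0.01911; R = I + sinθ·[k]× + (1−cosθ)·[k]×²:
    [+0.98116 +0.06849 +0.18066]
    [-0.06425 +0.99751 -0.02923]
    [-0.18221 +0.01707 +0.98311]
t = (-0.2315, 0.1906, 0.9086) m
M0: Pc = R·M0+t = (-0.32414, +0.29837, +0.92883); u = 771.8·(-0.32414)/0.92883 + 314.5 = 45.1629, v = 488.8·(+0.29837)/0.92883 + 250.4 = 407.4179
M1: Pc = R·M1+t = (-0.12496, +0.28533, +0.89184); u = 771.8·(-0.12496)/0.89184 + 314.5 = 206.3589, v = 488.8·(+0.28533)/0.89184 + 250.4 = 406.7814
M2: Pc = R·M2+t = (-0.13886, +0.08283, +0.88837); u = 771.8·(-0.13886)/0.88837 + 314.5 = 193.8572, v = 488.8·(+0.08283)/0.88837 + 250.4 = 295.9755
M3: Pc = R·M3+t = (-0.33804, +0.09587, +0.92536); u = 771.8·(-0.33804)/0.92536 + 314.5 = 32.5572, v = 488.8·(+0.09587)/0.92536 + 250.4 = 301.0436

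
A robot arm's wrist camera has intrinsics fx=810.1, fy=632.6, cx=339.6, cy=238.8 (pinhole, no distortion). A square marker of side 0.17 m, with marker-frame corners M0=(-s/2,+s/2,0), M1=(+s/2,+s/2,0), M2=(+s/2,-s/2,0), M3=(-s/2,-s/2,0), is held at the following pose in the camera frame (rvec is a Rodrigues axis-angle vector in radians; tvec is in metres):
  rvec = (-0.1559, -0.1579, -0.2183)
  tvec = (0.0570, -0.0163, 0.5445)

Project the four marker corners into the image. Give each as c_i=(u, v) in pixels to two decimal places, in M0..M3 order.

c0=(330.78, 339.97) c1=(573.71, 294.77) c2=(509.43, 110.79) c3=(273.42, 144.11)

Intrinsics K: fx=810.1, fy=632.6, cx=339.6, cy=238.8
Marker side s = 0.17 m; corners in marker frame (Z=0):
  M0 = (-0.0850, +0.0850, 0)
  M1 = (+0.0850, +0.0850, 0)
  M2 = (+0.0850, -0.0850, 0)
  M3 = (-0.0850, -0.0850, 0)
rvec = (-0.1559, -0.1579, -0.2183), |rvec| = θ = 0.31127 rad = 17.835°
Rodrigues: sinθ=0.30627, 1−cosθ=0.04806; R = I + sinθ·[k]× + (1−cosθ)·[k]×²:
    [+0.96400 +0.22700 -0.13848]
    [-0.20258 +0.96431 +0.17049]
    [+0.17224 -0.13630 +0.97558]
t = (0.0570, -0.0163, 0.5445) m
M0: Pc = R·M0+t = (-0.00564, +0.08289, +0.51827); u = 810.1·(-0.00564)/0.51827 + 339.6 = 330.7768, v = 632.6·(+0.08289)/0.51827 + 238.8 = 339.9696
M1: Pc = R·M1+t = (+0.15823, +0.04845, +0.54756); u = 810.1·(+0.15823)/0.54756 + 339.6 = 573.7063, v = 632.6·(+0.04845)/0.54756 + 238.8 = 294.7714
M2: Pc = R·M2+t = (+0.11964, -0.11549, +0.57073); u = 810.1·(+0.11964)/0.57073 + 339.6 = 509.4262, v = 632.6·(-0.11549)/0.57073 + 238.8 = 110.7940
M3: Pc = R·M3+t = (-0.04423, -0.08105, +0.54144); u = 810.1·(-0.04423)/0.54144 + 339.6 = 273.4165, v = 632.6·(-0.08105)/0.54144 + 238.8 = 144.1085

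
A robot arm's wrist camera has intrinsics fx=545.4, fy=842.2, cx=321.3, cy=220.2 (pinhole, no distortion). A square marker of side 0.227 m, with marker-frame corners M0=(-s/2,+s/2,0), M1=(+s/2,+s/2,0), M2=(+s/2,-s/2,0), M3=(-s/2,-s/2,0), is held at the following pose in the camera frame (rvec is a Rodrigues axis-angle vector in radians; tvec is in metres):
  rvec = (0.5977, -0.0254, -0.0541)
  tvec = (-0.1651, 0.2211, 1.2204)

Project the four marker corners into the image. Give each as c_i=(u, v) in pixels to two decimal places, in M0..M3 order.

c0=(205.09, 431.10) c1=(301.42, 422.13) c2=(294.56, 308.11) c3=(187.57, 317.90)

Intrinsics K: fx=545.4, fy=842.2, cx=321.3, cy=220.2
Marker side s = 0.227 m; corners in marker frame (Z=0):
  M0 = (-0.1135, +0.1135, 0)
  M1 = (+0.1135, +0.1135, 0)
  M2 = (+0.1135, -0.1135, 0)
  M3 = (-0.1135, -0.1135, 0)
rvec = (0.5977, -0.0254, -0.0541), |rvec| = θ = 0.60068 rad = 34.416°
Rodrigues: sinθ=0.56520, 1−cosθ=0.17505; R = I + sinθ·[k]× + (1−cosθ)·[k]×²:
    [+0.99827 +0.04354 -0.03959]
    [-0.05827 +0.82526 -0.56173]
    [+0.00821 +0.56307 +0.82637]
t = (-0.1651, 0.2211, 1.2204) m
M0: Pc = R·M0+t = (-0.27346, +0.32138, +1.28338); u = 545.4·(-0.27346)/1.28338 + 321.3 = 205.0862, v = 842.2·(+0.32138)/1.28338 + 220.2 = 431.1025
M1: Pc = R·M1+t = (-0.04685, +0.30815, +1.28524); u = 545.4·(-0.04685)/1.28524 + 321.3 = 301.4168, v = 842.2·(+0.30815)/1.28524 + 220.2 = 422.1289
M2: Pc = R·M2+t = (-0.05674, +0.12082, +1.15742); u = 545.4·(-0.05674)/1.15742 + 321.3 = 294.5638, v = 842.2·(+0.12082)/1.15742 + 220.2 = 308.1139
M3: Pc = R·M3+t = (-0.28335, +0.13405, +1.15556); u = 545.4·(-0.28335)/1.15556 + 321.3 = 187.5671, v = 842.2·(+0.13405)/1.15556 + 220.2 = 317.8961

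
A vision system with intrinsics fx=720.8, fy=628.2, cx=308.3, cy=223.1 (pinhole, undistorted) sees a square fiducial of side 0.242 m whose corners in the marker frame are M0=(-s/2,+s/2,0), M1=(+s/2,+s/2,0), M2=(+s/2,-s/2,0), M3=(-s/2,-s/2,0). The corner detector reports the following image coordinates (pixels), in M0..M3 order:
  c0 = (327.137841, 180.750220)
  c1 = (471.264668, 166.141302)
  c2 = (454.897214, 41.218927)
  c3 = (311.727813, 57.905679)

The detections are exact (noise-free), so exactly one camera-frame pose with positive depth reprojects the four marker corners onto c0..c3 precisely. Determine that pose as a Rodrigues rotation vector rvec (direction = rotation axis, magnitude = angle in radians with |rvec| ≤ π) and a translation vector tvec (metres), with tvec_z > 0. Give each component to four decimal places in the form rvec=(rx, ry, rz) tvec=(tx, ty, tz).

rvec=(-0.0191, 0.0885, -0.1091) tvec=(0.1387, -0.2159, 1.2145)

Intrinsics K: fx=720.8, fy=628.2, cx=308.3, cy=223.1
Marker side s = 0.242 m; corners in marker frame (Z=0):
  M0 = (-0.1210, +0.1210, 0)
  M1 = (+0.1210, +0.1210, 0)
  M2 = (+0.1210, -0.1210, 0)
  M3 = (-0.1210, -0.1210, 0)
Detected image corners:
  c0 = (327.137841, 180.750220) px
  c1 = (471.264668, 166.141302) px
  c2 = (454.897214, 41.218927) px
  c3 = (311.727813, 57.905679) px
Planar DLT: solve 8×8 A·h = b for H (H[2,2]=1):
  H  [+565.49668 +57.96946 +390.61419]
  H  [-72.67483 +509.69215 +111.42508]
  H  [-0.07178 -0.01960 +1.00000]
B = K⁻¹H; ‖b₁‖=0.823353, ‖b₂‖=0.823353; λ = 2/(‖b₁‖+‖b₂‖) = 1.214546, sign → tz>0 ⇒ λ=+1.214546
r₁ = λ·B[:,0] = (+0.99015,-0.10954,-0.08718); r₂ = λ·B[:,1] = (+0.10786,+0.99388,-0.02381)
r₃ = r₁×r₂ = (+0.08926,+0.01417,+0.99591); SVD([r₁ r₂ r₃]) → R = UVᵀ:
  R  [+0.99015 +0.10786 +0.08926]
  R  [-0.10954 +0.99388 +0.01417]
  R  [-0.08718 -0.02381 +0.99591]
t = (+0.13870, -0.21591, +1.21455) m
tr R = 2.979939; θ = arccos((tr R − 1)/2) = 0.141754 rad = 8.122°
axis k = ((R−Rᵀ)₃₂, (R−Rᵀ)₁₃, (R−Rᵀ)₂₁) / (2 sinθ) = (-0.134400, +0.624448, -0.769416)
rvec = θ·k = (-0.019052, +0.088518, -0.109068)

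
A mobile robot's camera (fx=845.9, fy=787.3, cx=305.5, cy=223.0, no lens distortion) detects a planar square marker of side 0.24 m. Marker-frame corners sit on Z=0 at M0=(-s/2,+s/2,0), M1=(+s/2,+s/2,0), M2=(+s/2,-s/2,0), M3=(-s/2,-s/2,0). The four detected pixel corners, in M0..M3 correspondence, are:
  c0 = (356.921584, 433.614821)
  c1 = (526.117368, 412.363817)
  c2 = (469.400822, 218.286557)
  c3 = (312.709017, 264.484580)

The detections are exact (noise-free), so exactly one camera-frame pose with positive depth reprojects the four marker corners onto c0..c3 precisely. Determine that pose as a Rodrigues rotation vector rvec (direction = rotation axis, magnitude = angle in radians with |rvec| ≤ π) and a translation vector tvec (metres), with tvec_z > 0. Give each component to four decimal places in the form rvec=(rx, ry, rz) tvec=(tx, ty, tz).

rvec=(-0.0532, 0.6797, -0.2762) tvec=(0.1268, 0.1420, 1.0261)

Intrinsics K: fx=845.9, fy=787.3, cx=305.5, cy=223.0
Marker side s = 0.24 m; corners in marker frame (Z=0):
  M0 = (-0.1200, +0.1200, 0)
  M1 = (+0.1200, +0.1200, 0)
  M2 = (+0.1200, -0.1200, 0)
  M3 = (-0.1200, -0.1200, 0)
Detected image corners:
  c0 = (356.921584, 433.614821) px
  c1 = (526.117368, 412.363817) px
  c2 = (469.400822, 218.286557) px
  c3 = (312.709017, 264.484580) px
Planar DLT: solve 8×8 A·h = b for H (H[2,2]=1):
  H  [+429.82283 +152.31733 +410.03875]
  H  [-339.80666 +708.20260 +331.92827]
  H  [-0.59740 -0.13472 +1.00000]
B = K⁻¹H; ‖b₁‖=0.974543, ‖b₂‖=0.974543; λ = 2/(‖b₁‖+‖b₂‖) = 1.026122, sign → tz>0 ⇒ λ=+1.026122
r₁ = λ·B[:,0] = (+0.74279,-0.26925,-0.61300); r₂ = λ·B[:,1] = (+0.23470,+0.96219,-0.13824)
r₃ = r₁×r₂ = (+0.62705,-0.04118,+0.77789); SVD([r₁ r₂ r₃]) → R = UVᵀ:
  R  [+0.74279 +0.23470 +0.62705]
  R  [-0.26925 +0.96219 -0.04118]
  R  [-0.61300 -0.13824 +0.77789]
t = (+0.12681, +0.14197, +1.02612) m
tr R = 2.482867; θ = arccos((tr R − 1)/2) = 0.735592 rad = 42.146°
axis k = ((R−Rᵀ)₃₂, (R−Rᵀ)₁₃, (R−Rᵀ)₂₁) / (2 sinθ) = (-0.072322, +0.923993, -0.375507)
rvec = θ·k = (-0.053200, +0.679682, -0.276220)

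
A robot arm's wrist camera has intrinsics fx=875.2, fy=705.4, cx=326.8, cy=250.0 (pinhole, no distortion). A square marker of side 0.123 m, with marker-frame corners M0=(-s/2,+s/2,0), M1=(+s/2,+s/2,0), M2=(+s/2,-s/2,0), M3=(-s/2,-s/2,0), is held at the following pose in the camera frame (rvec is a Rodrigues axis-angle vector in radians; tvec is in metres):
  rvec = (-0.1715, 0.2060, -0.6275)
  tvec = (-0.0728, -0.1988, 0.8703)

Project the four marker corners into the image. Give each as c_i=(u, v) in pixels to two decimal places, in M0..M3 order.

c0=(239.02, 157.79) c1=(337.55, 94.88) c2=(267.99, 20.74) c3=(173.79, 83.16)

Intrinsics K: fx=875.2, fy=705.4, cx=326.8, cy=250.0
Marker side s = 0.123 m; corners in marker frame (Z=0):
  M0 = (-0.0615, +0.0615, 0)
  M1 = (+0.0615, +0.0615, 0)
  M2 = (+0.0615, -0.0615, 0)
  M3 = (-0.0615, -0.0615, 0)
rvec = (-0.1715, 0.2060, -0.6275), |rvec| = θ = 0.68235 rad = 39.096°
Rodrigues: sinθ=0.63062, 1−cosθ=0.22391; R = I + sinθ·[k]× + (1−cosθ)·[k]×²:
    [+0.79024 +0.56294 +0.24213]
    [-0.59692 +0.79650 +0.09633]
    [-0.13863 -0.22066 +0.96545]
t = (-0.0728, -0.1988, 0.8703) m
M0: Pc = R·M0+t = (-0.08678, -0.11310, +0.86526); u = 875.2·(-0.08678)/0.86526 + 326.8 = 239.0237, v = 705.4·(-0.11310)/0.86526 + 250.0 = 157.7911
M1: Pc = R·M1+t = (+0.01042, -0.18653, +0.84820); u = 875.2·(+0.01042)/0.84820 + 326.8 = 337.5518, v = 705.4·(-0.18653)/0.84820 + 250.0 = 94.8778
M2: Pc = R·M2+t = (-0.05882, -0.28450, +0.87534); u = 875.2·(-0.05882)/0.87534 + 326.8 = 267.9886, v = 705.4·(-0.28450)/0.87534 + 250.0 = 20.7386
M3: Pc = R·M3+t = (-0.15602, -0.21107, +0.89240); u = 875.2·(-0.15602)/0.89240 + 326.8 = 173.7864, v = 705.4·(-0.21107)/0.89240 + 250.0 = 83.1550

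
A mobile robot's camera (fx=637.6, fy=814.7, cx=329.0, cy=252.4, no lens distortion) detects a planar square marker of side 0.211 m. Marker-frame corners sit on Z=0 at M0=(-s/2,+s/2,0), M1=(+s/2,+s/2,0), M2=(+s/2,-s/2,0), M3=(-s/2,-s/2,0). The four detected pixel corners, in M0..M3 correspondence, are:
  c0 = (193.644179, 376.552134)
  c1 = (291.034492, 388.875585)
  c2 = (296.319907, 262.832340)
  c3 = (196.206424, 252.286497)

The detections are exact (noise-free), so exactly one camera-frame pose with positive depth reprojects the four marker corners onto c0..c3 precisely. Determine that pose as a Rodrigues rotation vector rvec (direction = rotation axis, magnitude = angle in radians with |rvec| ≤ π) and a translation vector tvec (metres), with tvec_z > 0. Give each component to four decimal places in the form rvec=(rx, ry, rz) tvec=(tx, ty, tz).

rvec=(0.1672, 0.1119, 0.0711) tvec=(-0.1778, 0.1120, 1.3316)

Intrinsics K: fx=637.6, fy=814.7, cx=329.0, cy=252.4
Marker side s = 0.211 m; corners in marker frame (Z=0):
  M0 = (-0.1055, +0.1055, 0)
  M1 = (+0.1055, +0.1055, 0)
  M2 = (+0.1055, -0.1055, 0)
  M3 = (-0.1055, -0.1055, 0)
Detected image corners:
  c0 = (193.644179, 376.552134) px
  c1 = (291.034492, 388.875585) px
  c2 = (296.319907, 262.832340) px
  c3 = (196.206424, 252.286497) px
Planar DLT: solve 8×8 A·h = b for H (H[2,2]=1):
  H  [+448.63962 +12.61892 +243.86349]
  H  [+28.96873 +633.94850 +320.93110]
  H  [-0.07897 +0.12755 +1.00000]
B = K⁻¹H; ‖b₁‖=0.750965, ‖b₂‖=0.750965; λ = 2/(‖b₁‖+‖b₂‖) = 1.331620, sign → tz>0 ⇒ λ=+1.331620
r₁ = λ·B[:,0] = (+0.99124,+0.07993,-0.10516); r₂ = λ·B[:,1] = (-0.06129,+0.98356,+0.16985)
r₃ = r₁×r₂ = (+0.11700,-0.16192,+0.97984); SVD([r₁ r₂ r₃]) → R = UVᵀ:
  R  [+0.99124 -0.06129 +0.11700]
  R  [+0.07993 +0.98356 -0.16192]
  R  [-0.10516 +0.16985 +0.97984]
t = (-0.17781, +0.11201, +1.33162) m
tr R = 2.954643; θ = arccos((tr R − 1)/2) = 0.213376 rad = 12.226°
axis k = ((R−Rᵀ)₃₂, (R−Rᵀ)₁₃, (R−Rᵀ)₂₁) / (2 sinθ) = (+0.783369, +0.524552, +0.333434)
rvec = θ·k = (+0.167152, +0.111927, +0.071147)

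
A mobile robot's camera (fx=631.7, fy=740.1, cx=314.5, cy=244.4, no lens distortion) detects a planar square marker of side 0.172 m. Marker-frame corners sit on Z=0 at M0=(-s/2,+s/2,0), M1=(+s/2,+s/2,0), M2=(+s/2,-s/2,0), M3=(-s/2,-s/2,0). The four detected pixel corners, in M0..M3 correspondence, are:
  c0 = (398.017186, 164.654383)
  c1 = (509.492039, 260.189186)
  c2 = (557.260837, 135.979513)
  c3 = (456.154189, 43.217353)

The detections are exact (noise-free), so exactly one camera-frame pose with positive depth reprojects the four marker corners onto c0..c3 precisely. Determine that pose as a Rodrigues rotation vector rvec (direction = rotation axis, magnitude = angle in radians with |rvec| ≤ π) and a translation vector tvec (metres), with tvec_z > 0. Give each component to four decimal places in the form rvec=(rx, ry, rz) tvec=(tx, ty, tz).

rvec=(-0.3089, -0.2777, 0.5618) tvec=(0.2084, -0.1007, 0.7848)

Intrinsics K: fx=631.7, fy=740.1, cx=314.5, cy=244.4
Marker side s = 0.172 m; corners in marker frame (Z=0):
  M0 = (-0.0860, +0.0860, 0)
  M1 = (+0.0860, +0.0860, 0)
  M2 = (+0.0860, -0.0860, 0)
  M3 = (-0.0860, -0.0860, 0)
Detected image corners:
  c0 = (398.017186, 164.654383) px
  c1 = (509.492039, 260.189186) px
  c2 = (557.260837, 135.979513) px
  c3 = (456.154189, 43.217353) px
Planar DLT: solve 8×8 A·h = b for H (H[2,2]=1):
  H  [+722.24738 -527.10685 +482.27701]
  H  [+580.22120 +645.12144 +149.48179]
  H  [+0.21961 -0.45772 +1.00000]
B = K⁻¹H; ‖b₁‖=1.274190, ‖b₂‖=1.274190; λ = 2/(‖b₁‖+‖b₂‖) = 0.784812, sign → tz>0 ⇒ λ=+0.784812
r₁ = λ·B[:,0] = (+0.81150,+0.55836,+0.17235); r₂ = λ·B[:,1] = (-0.47602,+0.80272,-0.35922)
r₃ = r₁×r₂ = (-0.33893,+0.20946,+0.91720); SVD([r₁ r₂ r₃]) → R = UVᵀ:
  R  [+0.81150 -0.47602 -0.33893]
  R  [+0.55836 +0.80272 +0.20946]
  R  [+0.17235 -0.35922 +0.91720]
t = (+0.20844, -0.10065, +0.78481) m
tr R = 2.531417; θ = arccos((tr R − 1)/2) = 0.698654 rad = 40.030°
axis k = ((R−Rᵀ)₃₂, (R−Rᵀ)₁₃, (R−Rᵀ)₂₁) / (2 sinθ) = (-0.442085, -0.397459, +0.804107)
rvec = θ·k = (-0.308864, -0.277686, +0.561792)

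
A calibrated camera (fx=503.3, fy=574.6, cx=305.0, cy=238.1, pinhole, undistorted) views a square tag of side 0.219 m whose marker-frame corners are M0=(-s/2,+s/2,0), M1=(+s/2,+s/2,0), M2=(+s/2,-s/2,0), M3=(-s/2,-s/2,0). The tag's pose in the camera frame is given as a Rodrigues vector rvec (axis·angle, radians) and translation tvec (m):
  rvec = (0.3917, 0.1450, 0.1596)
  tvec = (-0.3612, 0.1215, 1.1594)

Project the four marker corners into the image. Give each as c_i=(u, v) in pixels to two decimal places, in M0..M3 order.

Intrinsics K: fx=503.3, fy=574.6, cx=305.0, cy=238.1
Marker side s = 0.219 m; corners in marker frame (Z=0):
  M0 = (-0.1095, +0.1095, 0)
  M1 = (+0.1095, +0.1095, 0)
  M2 = (+0.1095, -0.1095, 0)
  M3 = (-0.1095, -0.1095, 0)
rvec = (0.3917, 0.1450, 0.1596), |rvec| = θ = 0.44713 rad = 25.619°
Rodrigues: sinθ=0.43238, 1−cosθ=0.09831; R = I + sinθ·[k]× + (1−cosθ)·[k]×²:
    [+0.97714 -0.12641 +0.17096]
    [+0.18226 +0.91203 -0.36740]
    [-0.10948 +0.39016 +0.91422]
t = (-0.3612, 0.1215, 1.1594) m
M0: Pc = R·M0+t = (-0.48204, +0.20141, +1.21411); u = 503.3·(-0.48204)/1.21411 + 305.0 = 105.1748, v = 574.6·(+0.20141)/1.21411 + 238.1 = 333.4208
M1: Pc = R·M1+t = (-0.26805, +0.24133, +1.19013); u = 503.3·(-0.26805)/1.19013 + 305.0 = 191.6455, v = 574.6·(+0.24133)/1.19013 + 238.1 = 354.6124
M2: Pc = R·M2+t = (-0.24036, +0.04159, +1.10469); u = 503.3·(-0.24036)/1.10469 + 305.0 = 195.4904, v = 574.6·(+0.04159)/1.10469 + 238.1 = 259.7331
M3: Pc = R·M3+t = (-0.45435, +0.00167, +1.12867); u = 503.3·(-0.45435)/1.12867 + 305.0 = 102.3918, v = 574.6·(+0.00167)/1.12867 + 238.1 = 238.9527

c0=(105.17, 333.42) c1=(191.65, 354.61) c2=(195.49, 259.73) c3=(102.39, 238.95)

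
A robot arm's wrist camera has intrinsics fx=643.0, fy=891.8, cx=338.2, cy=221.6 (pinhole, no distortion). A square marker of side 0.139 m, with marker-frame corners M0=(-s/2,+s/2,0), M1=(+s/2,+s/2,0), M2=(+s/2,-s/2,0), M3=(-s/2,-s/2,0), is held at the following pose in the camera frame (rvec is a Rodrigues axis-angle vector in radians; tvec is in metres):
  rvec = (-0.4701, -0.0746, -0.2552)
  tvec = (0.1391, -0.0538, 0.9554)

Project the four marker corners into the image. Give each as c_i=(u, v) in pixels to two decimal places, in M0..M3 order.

c0=(401.43, 242.72) c1=(492.61, 212.34) c2=(459.79, 105.70) c3=(373.69, 132.22)

Intrinsics K: fx=643.0, fy=891.8, cx=338.2, cy=221.6
Marker side s = 0.139 m; corners in marker frame (Z=0):
  M0 = (-0.0695, +0.0695, 0)
  M1 = (+0.0695, +0.0695, 0)
  M2 = (+0.0695, -0.0695, 0)
  M3 = (-0.0695, -0.0695, 0)
rvec = (-0.4701, -0.0746, -0.2552), |rvec| = θ = 0.54008 rad = 30.944°
Rodrigues: sinθ=0.51420, 1−cosθ=0.14233; R = I + sinθ·[k]× + (1−cosθ)·[k]×²:
    [+0.96550 +0.26009 -0.01249]
    [-0.22586 +0.86038 +0.45687]
    [+0.12957 -0.43829 +0.88945]
t = (0.1391, -0.0538, 0.9554) m
M0: Pc = R·M0+t = (+0.09007, +0.02169, +0.91593); u = 643.0·(+0.09007)/0.91593 + 338.2 = 401.4329, v = 891.8·(+0.02169)/0.91593 + 221.6 = 242.7223
M1: Pc = R·M1+t = (+0.22428, -0.00970, +0.93394); u = 643.0·(+0.22428)/0.93394 + 338.2 = 492.6109, v = 891.8·(-0.00970)/0.93394 + 221.6 = 212.3371
M2: Pc = R·M2+t = (+0.18813, -0.12929, +0.99487); u = 643.0·(+0.18813)/0.99487 + 338.2 = 459.7897, v = 891.8·(-0.12929)/0.99487 + 221.6 = 105.7006
M3: Pc = R·M3+t = (+0.05392, -0.09790, +0.97686); u = 643.0·(+0.05392)/0.97686 + 338.2 = 373.6929, v = 891.8·(-0.09790)/0.97686 + 221.6 = 132.2249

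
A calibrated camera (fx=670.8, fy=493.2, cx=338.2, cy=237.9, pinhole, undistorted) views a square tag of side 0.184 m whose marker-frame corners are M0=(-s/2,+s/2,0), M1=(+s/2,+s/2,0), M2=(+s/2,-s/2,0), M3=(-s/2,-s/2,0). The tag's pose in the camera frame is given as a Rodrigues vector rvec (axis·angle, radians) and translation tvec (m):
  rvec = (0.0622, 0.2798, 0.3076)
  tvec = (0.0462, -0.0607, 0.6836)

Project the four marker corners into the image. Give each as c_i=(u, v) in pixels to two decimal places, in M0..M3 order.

Intrinsics K: fx=670.8, fy=493.2, cx=338.2, cy=237.9
Marker side s = 0.184 m; corners in marker frame (Z=0):
  M0 = (-0.0920, +0.0920, 0)
  M1 = (+0.0920, +0.0920, 0)
  M2 = (+0.0920, -0.0920, 0)
  M3 = (-0.0920, -0.0920, 0)
rvec = (0.0622, 0.2798, 0.3076), |rvec| = θ = 0.42045 rad = 24.090°
Rodrigues: sinθ=0.40817, 1−cosθ=0.08709; R = I + sinθ·[k]× + (1−cosθ)·[k]×²:
    [+0.91481 -0.29004 +0.28106]
    [+0.30719 +0.95148 -0.01798]
    [-0.26220 +0.10279 +0.95952]
t = (0.0462, -0.0607, 0.6836) m
M0: Pc = R·M0+t = (-0.06465, -0.00143, +0.71718); u = 670.8·(-0.06465)/0.71718 + 338.2 = 277.7339, v = 493.2·(-0.00143)/0.71718 + 237.9 = 236.9196
M1: Pc = R·M1+t = (+0.10368, +0.05510, +0.66893); u = 670.8·(+0.10368)/0.66893 + 338.2 = 442.1681, v = 493.2·(+0.05510)/0.66893 + 237.9 = 278.5230
M2: Pc = R·M2+t = (+0.15705, -0.11997, +0.65002); u = 670.8·(+0.15705)/0.65002 + 338.2 = 500.2670, v = 493.2·(-0.11997)/0.65002 + 237.9 = 146.8701
M3: Pc = R·M3+t = (-0.01128, -0.17650, +0.69827); u = 670.8·(-0.01128)/0.69827 + 338.2 = 327.3648, v = 493.2·(-0.17650)/0.69827 + 237.9 = 113.2361

c0=(277.73, 236.92) c1=(442.17, 278.52) c2=(500.27, 146.87) c3=(327.36, 113.24)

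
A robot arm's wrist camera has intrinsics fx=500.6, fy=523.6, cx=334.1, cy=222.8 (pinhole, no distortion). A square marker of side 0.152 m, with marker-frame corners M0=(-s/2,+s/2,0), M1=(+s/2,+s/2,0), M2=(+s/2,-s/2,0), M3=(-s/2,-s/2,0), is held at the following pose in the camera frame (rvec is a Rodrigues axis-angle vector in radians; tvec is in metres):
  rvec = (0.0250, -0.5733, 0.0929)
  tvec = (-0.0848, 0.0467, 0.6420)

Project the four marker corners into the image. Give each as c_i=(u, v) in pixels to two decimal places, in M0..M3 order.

c0=(204.46, 324.12) c1=(313.24, 321.30) c2=(323.80, 205.32) c3=(216.52, 192.22)

Intrinsics K: fx=500.6, fy=523.6, cx=334.1, cy=222.8
Marker side s = 0.152 m; corners in marker frame (Z=0):
  M0 = (-0.0760, +0.0760, 0)
  M1 = (+0.0760, +0.0760, 0)
  M2 = (+0.0760, -0.0760, 0)
  M3 = (-0.0760, -0.0760, 0)
rvec = (0.0250, -0.5733, 0.0929), |rvec| = θ = 0.58132 rad = 33.307°
Rodrigues: sinθ=0.54912, 1−cosθ=0.16426; R = I + sinθ·[k]× + (1−cosθ)·[k]×²:
    [+0.83604 -0.09472 -0.54042]
    [+0.08079 +0.99550 -0.04950]
    [+0.54268 -0.00227 +0.83994]
t = (-0.0848, 0.0467, 0.6420) m
M0: Pc = R·M0+t = (-0.15554, +0.11622, +0.60058); u = 500.6·(-0.15554)/0.60058 + 334.1 = 204.4553, v = 523.6·(+0.11622)/0.60058 + 222.8 = 324.1212
M1: Pc = R·M1+t = (-0.02846, +0.12850, +0.68307); u = 500.6·(-0.02846)/0.68307 + 334.1 = 313.2430, v = 523.6·(+0.12850)/0.68307 + 222.8 = 321.2986
M2: Pc = R·M2+t = (-0.01406, -0.02282, +0.68342); u = 500.6·(-0.01406)/0.68342 + 334.1 = 323.7998, v = 523.6·(-0.02282)/0.68342 + 222.8 = 205.3179
M3: Pc = R·M3+t = (-0.14114, -0.03510, +0.60093); u = 500.6·(-0.14114)/0.60093 + 334.1 = 216.5238, v = 523.6·(-0.03510)/0.60093 + 222.8 = 192.2185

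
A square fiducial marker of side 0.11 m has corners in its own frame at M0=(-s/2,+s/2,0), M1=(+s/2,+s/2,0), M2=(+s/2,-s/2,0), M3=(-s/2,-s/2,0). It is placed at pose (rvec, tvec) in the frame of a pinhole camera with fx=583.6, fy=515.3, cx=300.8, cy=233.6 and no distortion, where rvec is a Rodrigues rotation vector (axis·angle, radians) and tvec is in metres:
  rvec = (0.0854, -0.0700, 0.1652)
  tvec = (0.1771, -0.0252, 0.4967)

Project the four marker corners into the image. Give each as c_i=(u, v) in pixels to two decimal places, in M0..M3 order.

c0=(434.46, 254.33) c1=(557.25, 272.06) c2=(583.35, 160.55) c3=(458.82, 140.58)

Intrinsics K: fx=583.6, fy=515.3, cx=300.8, cy=233.6
Marker side s = 0.11 m; corners in marker frame (Z=0):
  M0 = (-0.0550, +0.0550, 0)
  M1 = (+0.0550, +0.0550, 0)
  M2 = (+0.0550, -0.0550, 0)
  M3 = (-0.0550, -0.0550, 0)
rvec = (0.0854, -0.0700, 0.1652), |rvec| = θ = 0.19871 rad = 11.385°
Rodrigues: sinθ=0.19740, 1−cosθ=0.01968; R = I + sinθ·[k]× + (1−cosθ)·[k]×²:
    [+0.98396 -0.16709 -0.06251]
    [+0.16114 +0.98276 -0.09060]
    [+0.07657 +0.07908 +0.99392]
t = (0.1771, -0.0252, 0.4967) m
M0: Pc = R·M0+t = (+0.11379, +0.01999, +0.49684); u = 583.6·(+0.11379)/0.49684 + 300.8 = 434.4636, v = 515.3·(+0.01999)/0.49684 + 233.6 = 254.3324
M1: Pc = R·M1+t = (+0.22203, +0.03771, +0.50526); u = 583.6·(+0.22203)/0.50526 + 300.8 = 557.2523, v = 515.3·(+0.03771)/0.50526 + 233.6 = 272.0639
M2: Pc = R·M2+t = (+0.24041, -0.07039, +0.49656); u = 583.6·(+0.24041)/0.49656 + 300.8 = 583.3467, v = 515.3·(-0.07039)/0.49656 + 233.6 = 160.5543
M3: Pc = R·M3+t = (+0.13217, -0.08811, +0.48814); u = 583.6·(+0.13217)/0.48814 + 300.8 = 458.8202, v = 515.3·(-0.08811)/0.48814 + 233.6 = 140.5827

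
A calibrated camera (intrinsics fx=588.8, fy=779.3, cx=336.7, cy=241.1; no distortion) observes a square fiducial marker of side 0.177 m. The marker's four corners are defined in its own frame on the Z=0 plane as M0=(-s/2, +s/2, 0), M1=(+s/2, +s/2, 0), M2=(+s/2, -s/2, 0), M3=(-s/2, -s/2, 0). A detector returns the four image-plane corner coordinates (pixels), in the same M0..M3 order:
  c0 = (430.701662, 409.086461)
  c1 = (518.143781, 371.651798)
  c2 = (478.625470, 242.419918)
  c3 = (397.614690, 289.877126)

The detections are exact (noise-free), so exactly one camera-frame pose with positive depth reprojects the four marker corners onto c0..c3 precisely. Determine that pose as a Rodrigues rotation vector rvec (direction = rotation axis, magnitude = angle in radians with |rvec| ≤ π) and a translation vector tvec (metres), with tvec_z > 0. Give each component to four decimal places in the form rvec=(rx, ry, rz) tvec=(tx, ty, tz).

Intrinsics K: fx=588.8, fy=779.3, cx=336.7, cy=241.1
Marker side s = 0.177 m; corners in marker frame (Z=0):
  M0 = (-0.0885, +0.0885, 0)
  M1 = (+0.0885, +0.0885, 0)
  M2 = (+0.0885, -0.0885, 0)
  M3 = (-0.0885, -0.0885, 0)
Detected image corners:
  c0 = (430.701662, 409.086461) px
  c1 = (518.143781, 371.651798) px
  c2 = (478.625470, 242.419918) px
  c3 = (397.614690, 289.877126) px
Planar DLT: solve 8×8 A·h = b for H (H[2,2]=1):
  H  [+235.61525 +110.82368 +453.98276]
  H  [-412.92175 +633.27638 +328.12085]
  H  [-0.52581 -0.20477 +1.00000]
B = K⁻¹H; ‖b₁‖=0.949989, ‖b₂‖=0.949988; λ = 2/(‖b₁‖+‖b₂‖) = 1.052644, sign → tz>0 ⇒ λ=+1.052644
r₁ = λ·B[:,0] = (+0.73774,-0.38652,-0.55349); r₂ = λ·B[:,1] = (+0.32139,+0.92209,-0.21555)
r₃ = r₁×r₂ = (+0.59368,-0.01887,+0.80448); SVD([r₁ r₂ r₃]) → R = UVᵀ:
  R  [+0.73774 +0.32139 +0.59368]
  R  [-0.38652 +0.92209 -0.01887]
  R  [-0.55349 -0.21555 +0.80448]
t = (+0.20968, +0.11754, +1.05264) m
tr R = 2.464305; θ = arccos((tr R − 1)/2) = 0.749320 rad = 42.933°
axis k = ((R−Rᵀ)₃₂, (R−Rᵀ)₁₃, (R−Rᵀ)₂₁) / (2 sinθ) = (-0.144378, +0.842093, -0.519648)
rvec = θ·k = (-0.108185, +0.630997, -0.389382)

rvec=(-0.1082, 0.6310, -0.3894) tvec=(0.2097, 0.1175, 1.0526)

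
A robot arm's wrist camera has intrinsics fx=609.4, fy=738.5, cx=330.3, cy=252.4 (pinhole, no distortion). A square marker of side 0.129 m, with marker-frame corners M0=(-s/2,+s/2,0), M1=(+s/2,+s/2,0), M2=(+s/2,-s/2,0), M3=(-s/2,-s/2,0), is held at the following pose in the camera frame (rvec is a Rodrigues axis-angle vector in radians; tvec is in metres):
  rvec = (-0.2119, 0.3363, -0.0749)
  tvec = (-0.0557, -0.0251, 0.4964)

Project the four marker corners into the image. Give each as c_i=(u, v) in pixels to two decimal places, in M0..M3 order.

c0=(192.17, 318.13) c1=(340.14, 301.71) c2=(333.52, 109.25) c3=(193.92, 139.73)

Intrinsics K: fx=609.4, fy=738.5, cx=330.3, cy=252.4
Marker side s = 0.129 m; corners in marker frame (Z=0):
  M0 = (-0.0645, +0.0645, 0)
  M1 = (+0.0645, +0.0645, 0)
  M2 = (+0.0645, -0.0645, 0)
  M3 = (-0.0645, -0.0645, 0)
rvec = (-0.2119, 0.3363, -0.0749), |rvec| = θ = 0.40449 rad = 23.175°
Rodrigues: sinθ=0.39355, 1−cosθ=0.08070; R = I + sinθ·[k]× + (1−cosθ)·[k]×²:
    [+0.94145 +0.03773 +0.33503]
    [-0.10802 +0.97509 +0.19375]
    [-0.31938 -0.21859 +0.92207]
t = (-0.0557, -0.0251, 0.4964) m
M0: Pc = R·M0+t = (-0.11399, +0.04476, +0.50290); u = 609.4·(-0.11399)/0.50290 + 330.3 = 192.1700, v = 738.5·(+0.04476)/0.50290 + 252.4 = 318.1300
M1: Pc = R·M1+t = (+0.00746, +0.03083, +0.46170); u = 609.4·(+0.00746)/0.46170 + 330.3 = 340.1424, v = 738.5·(+0.03083)/0.46170 + 252.4 = 301.7063
M2: Pc = R·M2+t = (+0.00259, -0.09496, +0.48990); u = 609.4·(+0.00259)/0.48990 + 330.3 = 333.5221, v = 738.5·(-0.09496)/0.48990 + 252.4 = 109.2516
M3: Pc = R·M3+t = (-0.11886, -0.08103, +0.53110); u = 609.4·(-0.11886)/0.53110 + 330.3 = 193.9197, v = 738.5·(-0.08103)/0.53110 + 252.4 = 139.7328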